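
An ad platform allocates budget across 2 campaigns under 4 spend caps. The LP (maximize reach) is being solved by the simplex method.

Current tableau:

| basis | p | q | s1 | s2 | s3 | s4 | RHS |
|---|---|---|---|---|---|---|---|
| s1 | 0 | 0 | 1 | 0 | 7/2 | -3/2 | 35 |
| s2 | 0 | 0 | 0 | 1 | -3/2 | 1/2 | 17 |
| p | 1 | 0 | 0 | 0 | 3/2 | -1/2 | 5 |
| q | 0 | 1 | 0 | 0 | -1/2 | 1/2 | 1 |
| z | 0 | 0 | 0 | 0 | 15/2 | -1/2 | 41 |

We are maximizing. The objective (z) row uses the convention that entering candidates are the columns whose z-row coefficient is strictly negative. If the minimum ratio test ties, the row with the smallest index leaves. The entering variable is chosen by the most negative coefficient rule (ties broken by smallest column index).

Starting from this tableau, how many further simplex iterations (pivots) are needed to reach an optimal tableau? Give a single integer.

pivot: s4 in, q out → z = 42
No improving column remains; optimal.

1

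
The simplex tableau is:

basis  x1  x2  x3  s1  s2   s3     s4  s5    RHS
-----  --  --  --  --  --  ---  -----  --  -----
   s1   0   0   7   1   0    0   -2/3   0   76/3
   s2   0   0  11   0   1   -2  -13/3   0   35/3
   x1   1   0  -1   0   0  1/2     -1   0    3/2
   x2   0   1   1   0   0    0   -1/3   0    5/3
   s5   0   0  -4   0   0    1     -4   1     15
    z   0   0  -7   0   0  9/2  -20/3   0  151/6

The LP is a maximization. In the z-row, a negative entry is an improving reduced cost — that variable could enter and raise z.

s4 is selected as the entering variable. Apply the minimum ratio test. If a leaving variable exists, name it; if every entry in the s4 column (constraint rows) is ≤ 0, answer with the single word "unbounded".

unbounded

s4-column entries: row 1: -2/3, row 2: -13/3, row 3: -1, row 4: -1/3, row 5: -4. All ≤ 0, so s4 can increase without bound; the LP is unbounded in this direction.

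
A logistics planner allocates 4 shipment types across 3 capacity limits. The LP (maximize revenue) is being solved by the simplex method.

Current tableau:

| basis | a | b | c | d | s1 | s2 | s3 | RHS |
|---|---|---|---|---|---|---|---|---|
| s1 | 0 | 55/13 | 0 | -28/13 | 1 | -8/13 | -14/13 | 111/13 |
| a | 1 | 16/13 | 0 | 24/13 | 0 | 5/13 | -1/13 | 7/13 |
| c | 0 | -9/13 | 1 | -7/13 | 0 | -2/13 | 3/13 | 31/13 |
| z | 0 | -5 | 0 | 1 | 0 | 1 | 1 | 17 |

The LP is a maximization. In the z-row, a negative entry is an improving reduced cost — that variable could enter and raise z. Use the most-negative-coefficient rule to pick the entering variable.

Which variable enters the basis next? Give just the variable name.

Objective-row coefficients: a: 0, b: -5, c: 0, d: 1, s1: 0, s2: 1, s3: 1.
The most negative is -5 in column b, so b enters.

b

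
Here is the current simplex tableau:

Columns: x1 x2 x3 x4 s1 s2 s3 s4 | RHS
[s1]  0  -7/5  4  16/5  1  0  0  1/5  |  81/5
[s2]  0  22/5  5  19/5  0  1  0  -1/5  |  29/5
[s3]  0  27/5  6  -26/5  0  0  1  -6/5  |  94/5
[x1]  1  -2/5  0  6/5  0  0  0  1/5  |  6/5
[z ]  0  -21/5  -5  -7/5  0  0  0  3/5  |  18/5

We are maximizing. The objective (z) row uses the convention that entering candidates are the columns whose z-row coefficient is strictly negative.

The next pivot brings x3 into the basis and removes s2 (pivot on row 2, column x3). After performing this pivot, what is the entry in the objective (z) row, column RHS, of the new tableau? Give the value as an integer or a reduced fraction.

Pivot element is row 2, column x3: 5.
Normalize row 2: new (row 2, RHS) = (29/5)/5 = 29/25.
z-row ← z-row − (-5)·(new row 2): 18/5 − (-5)·(29/25) = 47/5.

47/5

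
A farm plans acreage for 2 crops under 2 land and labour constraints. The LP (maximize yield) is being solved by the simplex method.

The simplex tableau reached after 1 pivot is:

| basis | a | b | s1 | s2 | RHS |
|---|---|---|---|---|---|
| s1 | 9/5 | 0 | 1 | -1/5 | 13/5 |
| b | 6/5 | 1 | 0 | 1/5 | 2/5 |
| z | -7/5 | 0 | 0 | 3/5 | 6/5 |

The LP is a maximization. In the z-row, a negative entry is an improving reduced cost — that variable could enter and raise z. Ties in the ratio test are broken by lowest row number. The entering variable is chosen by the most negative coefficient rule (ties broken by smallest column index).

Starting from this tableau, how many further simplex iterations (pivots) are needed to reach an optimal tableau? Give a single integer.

1

pivot: a in, b out → z = 5/3
No improving column remains; optimal.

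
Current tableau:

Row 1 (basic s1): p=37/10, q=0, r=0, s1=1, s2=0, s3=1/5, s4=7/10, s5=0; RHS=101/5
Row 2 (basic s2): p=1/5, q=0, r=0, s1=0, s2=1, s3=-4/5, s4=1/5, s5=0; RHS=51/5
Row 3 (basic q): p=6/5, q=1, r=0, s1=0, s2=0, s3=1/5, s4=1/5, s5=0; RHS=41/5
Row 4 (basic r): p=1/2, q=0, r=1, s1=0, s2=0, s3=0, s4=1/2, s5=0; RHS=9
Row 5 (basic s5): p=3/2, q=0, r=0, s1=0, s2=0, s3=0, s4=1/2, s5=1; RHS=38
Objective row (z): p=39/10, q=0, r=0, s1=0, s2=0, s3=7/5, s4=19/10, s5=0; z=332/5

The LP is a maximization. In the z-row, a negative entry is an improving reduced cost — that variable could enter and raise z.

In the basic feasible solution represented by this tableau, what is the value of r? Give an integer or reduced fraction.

9

r is basic (row 4); its value is the RHS of that row: 9.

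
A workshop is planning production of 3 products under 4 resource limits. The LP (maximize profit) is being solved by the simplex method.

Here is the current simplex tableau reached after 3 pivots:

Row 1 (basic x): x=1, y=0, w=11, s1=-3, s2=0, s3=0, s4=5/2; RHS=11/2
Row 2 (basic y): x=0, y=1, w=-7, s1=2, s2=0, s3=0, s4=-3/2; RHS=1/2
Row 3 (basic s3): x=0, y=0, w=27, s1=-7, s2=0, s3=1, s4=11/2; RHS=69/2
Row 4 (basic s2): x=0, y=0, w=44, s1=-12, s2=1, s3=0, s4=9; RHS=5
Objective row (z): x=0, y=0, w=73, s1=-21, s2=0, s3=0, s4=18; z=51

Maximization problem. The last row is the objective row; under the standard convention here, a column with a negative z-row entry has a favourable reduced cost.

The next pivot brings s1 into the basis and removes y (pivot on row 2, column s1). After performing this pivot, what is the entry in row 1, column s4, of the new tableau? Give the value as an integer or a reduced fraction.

Pivot element is row 2, column s1: 2.
Normalize row 2: new (row 2, s4) = (-3/2)/2 = -3/4.
row 1 ← row 1 − (-3)·(new row 2): 5/2 − (-3)·(-3/4) = 1/4.

1/4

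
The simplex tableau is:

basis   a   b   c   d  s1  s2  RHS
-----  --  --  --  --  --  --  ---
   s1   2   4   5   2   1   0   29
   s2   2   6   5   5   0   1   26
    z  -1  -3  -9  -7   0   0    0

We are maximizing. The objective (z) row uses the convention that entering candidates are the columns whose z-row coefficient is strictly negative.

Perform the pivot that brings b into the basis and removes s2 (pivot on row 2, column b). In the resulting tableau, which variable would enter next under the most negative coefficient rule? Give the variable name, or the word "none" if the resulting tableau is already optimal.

c

Pivot element 6. New z-row = old z-row − (-3)·(row 2/6).
Updated z-row coefficients: a: 0, b: 0, c: -13/2, d: -9/2, s1: 0, s2: 1/2.
The most negative is -13/2 in column c, so c would enter next.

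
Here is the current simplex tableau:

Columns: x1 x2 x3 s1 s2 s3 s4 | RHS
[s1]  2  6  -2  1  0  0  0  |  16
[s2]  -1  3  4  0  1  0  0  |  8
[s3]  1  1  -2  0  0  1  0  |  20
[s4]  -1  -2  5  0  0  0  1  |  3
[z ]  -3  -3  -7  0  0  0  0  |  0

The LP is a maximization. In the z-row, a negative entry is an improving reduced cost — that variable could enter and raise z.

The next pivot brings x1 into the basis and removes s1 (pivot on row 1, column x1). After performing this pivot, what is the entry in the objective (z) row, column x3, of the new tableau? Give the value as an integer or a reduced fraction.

Pivot element is row 1, column x1: 2.
Normalize row 1: new (row 1, x3) = (-2)/2 = -1.
z-row ← z-row − (-3)·(new row 1): -7 − (-3)·(-1) = -10.

-10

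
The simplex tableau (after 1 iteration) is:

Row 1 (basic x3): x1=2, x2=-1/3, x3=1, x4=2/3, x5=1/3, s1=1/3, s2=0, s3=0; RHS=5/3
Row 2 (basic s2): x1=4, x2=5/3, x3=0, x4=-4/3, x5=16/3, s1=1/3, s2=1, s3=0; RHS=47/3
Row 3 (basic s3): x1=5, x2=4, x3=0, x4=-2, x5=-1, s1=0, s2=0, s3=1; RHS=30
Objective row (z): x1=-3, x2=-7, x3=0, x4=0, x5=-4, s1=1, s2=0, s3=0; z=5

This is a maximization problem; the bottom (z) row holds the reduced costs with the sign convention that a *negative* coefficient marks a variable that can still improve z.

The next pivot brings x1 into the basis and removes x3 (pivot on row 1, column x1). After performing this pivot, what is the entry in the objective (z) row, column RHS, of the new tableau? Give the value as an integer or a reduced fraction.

15/2

Pivot element is row 1, column x1: 2.
Normalize row 1: new (row 1, RHS) = (5/3)/2 = 5/6.
z-row ← z-row − (-3)·(new row 1): 5 − (-3)·(5/6) = 15/2.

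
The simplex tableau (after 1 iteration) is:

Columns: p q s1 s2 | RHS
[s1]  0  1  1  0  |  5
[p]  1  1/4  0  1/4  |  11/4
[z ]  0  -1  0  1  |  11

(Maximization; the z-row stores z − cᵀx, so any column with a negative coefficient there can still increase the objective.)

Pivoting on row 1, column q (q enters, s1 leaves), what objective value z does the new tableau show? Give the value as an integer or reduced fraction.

Minimum ratio for q: 5/1 = 5.
z changes by −(z-row coeff of q)·ratio = −(-1)·5 = 5.
New z = 11 + 5 = 16.

16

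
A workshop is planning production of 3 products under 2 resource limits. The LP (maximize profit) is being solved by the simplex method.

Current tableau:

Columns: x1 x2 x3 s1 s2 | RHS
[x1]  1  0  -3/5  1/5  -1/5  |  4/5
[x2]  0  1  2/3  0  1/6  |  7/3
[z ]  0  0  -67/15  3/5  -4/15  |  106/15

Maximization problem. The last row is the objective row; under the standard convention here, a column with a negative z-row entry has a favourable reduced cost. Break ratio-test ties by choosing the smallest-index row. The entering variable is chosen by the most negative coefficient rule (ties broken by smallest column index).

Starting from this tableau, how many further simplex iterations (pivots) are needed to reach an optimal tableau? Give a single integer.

1

pivot: x3 in, x2 out → z = 227/10
No improving column remains; optimal.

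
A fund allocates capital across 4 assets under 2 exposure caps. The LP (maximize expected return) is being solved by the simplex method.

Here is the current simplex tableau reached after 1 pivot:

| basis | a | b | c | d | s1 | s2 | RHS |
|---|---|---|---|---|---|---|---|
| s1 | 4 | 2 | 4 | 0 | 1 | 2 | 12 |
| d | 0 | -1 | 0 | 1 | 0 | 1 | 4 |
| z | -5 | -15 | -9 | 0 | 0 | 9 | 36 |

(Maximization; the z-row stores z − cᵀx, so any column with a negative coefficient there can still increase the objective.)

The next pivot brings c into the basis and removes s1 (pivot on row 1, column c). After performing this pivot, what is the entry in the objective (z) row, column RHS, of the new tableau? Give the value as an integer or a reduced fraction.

63

Pivot element is row 1, column c: 4.
Normalize row 1: new (row 1, RHS) = 12/4 = 3.
z-row ← z-row − (-9)·(new row 1): 36 − (-9)·3 = 63.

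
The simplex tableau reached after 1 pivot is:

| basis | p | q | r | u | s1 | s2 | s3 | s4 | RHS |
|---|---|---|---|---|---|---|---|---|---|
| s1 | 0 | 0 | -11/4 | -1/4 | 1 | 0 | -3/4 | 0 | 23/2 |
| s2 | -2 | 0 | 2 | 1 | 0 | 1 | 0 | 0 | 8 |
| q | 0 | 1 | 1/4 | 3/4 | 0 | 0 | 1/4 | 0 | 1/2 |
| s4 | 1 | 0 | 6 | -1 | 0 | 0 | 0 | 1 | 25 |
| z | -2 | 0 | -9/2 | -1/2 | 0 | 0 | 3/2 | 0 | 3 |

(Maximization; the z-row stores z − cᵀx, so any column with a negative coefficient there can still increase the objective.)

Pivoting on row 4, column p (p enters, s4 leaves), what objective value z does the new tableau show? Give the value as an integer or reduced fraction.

Minimum ratio for p: 25/1 = 25.
z changes by −(z-row coeff of p)·ratio = −(-2)·25 = 50.
New z = 3 + 50 = 53.

53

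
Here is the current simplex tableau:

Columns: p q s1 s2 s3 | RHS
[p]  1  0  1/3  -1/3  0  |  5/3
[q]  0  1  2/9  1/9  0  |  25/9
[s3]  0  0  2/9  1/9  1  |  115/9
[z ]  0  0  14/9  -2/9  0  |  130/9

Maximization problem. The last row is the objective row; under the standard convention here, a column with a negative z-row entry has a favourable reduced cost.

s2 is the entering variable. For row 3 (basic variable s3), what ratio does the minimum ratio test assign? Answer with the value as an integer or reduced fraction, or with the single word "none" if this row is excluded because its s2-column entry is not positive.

Ratio = RHS / (s2 entry) = (115/9) / (1/9) = 115.

115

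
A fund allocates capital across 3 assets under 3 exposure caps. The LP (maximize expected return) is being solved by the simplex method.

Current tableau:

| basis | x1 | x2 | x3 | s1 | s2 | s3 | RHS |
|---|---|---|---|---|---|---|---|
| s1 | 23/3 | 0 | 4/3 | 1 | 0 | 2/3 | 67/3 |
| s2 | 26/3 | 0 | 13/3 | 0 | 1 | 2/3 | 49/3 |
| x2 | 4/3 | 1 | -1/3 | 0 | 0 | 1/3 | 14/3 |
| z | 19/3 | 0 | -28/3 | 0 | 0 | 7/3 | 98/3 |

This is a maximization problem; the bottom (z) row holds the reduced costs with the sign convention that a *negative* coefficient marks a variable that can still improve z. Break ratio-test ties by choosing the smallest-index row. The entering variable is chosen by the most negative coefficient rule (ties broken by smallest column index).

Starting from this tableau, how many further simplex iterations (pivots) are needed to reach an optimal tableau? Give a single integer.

pivot: x3 in, s2 out → z = 882/13
No improving column remains; optimal.

1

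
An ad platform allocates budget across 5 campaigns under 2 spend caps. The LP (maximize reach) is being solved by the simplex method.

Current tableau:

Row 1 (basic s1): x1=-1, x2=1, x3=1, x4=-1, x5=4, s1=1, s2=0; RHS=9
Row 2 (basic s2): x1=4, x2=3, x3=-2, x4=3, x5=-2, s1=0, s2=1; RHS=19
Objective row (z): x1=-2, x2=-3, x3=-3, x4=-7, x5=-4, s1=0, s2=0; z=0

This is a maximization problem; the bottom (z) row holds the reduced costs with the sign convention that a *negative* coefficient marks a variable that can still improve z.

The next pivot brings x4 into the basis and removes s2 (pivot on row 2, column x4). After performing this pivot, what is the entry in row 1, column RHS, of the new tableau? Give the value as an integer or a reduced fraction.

Pivot element is row 2, column x4: 3.
Normalize row 2: new (row 2, RHS) = 19/3 = 19/3.
row 1 ← row 1 − (-1)·(new row 2): 9 − (-1)·(19/3) = 46/3.

46/3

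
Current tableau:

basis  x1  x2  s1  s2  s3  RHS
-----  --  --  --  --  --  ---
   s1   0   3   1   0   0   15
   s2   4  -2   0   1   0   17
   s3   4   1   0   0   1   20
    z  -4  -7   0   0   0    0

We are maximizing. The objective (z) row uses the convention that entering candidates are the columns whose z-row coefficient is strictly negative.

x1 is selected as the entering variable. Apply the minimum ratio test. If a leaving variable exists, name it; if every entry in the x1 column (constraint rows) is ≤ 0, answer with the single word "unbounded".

s2

Ratios: row 1 (s1): entry 0 ≤ 0, skip; row 2 (s2): 17/4 = 17/4; row 3 (s3): 20/4 = 5.
Minimum ratio is in the s2 row, so s2 leaves.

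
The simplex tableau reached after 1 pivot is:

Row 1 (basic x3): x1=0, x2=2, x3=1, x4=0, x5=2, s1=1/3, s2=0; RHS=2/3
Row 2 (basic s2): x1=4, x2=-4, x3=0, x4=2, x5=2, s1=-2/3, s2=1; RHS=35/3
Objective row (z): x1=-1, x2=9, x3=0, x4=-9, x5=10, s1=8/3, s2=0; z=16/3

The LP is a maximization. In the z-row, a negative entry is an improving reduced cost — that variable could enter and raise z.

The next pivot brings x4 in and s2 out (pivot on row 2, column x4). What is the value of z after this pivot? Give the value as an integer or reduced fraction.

347/6

Minimum ratio for x4: (35/3)/2 = 35/6.
z changes by −(z-row coeff of x4)·ratio = −(-9)·(35/6) = 105/2.
New z = 16/3 + (105/2) = 347/6.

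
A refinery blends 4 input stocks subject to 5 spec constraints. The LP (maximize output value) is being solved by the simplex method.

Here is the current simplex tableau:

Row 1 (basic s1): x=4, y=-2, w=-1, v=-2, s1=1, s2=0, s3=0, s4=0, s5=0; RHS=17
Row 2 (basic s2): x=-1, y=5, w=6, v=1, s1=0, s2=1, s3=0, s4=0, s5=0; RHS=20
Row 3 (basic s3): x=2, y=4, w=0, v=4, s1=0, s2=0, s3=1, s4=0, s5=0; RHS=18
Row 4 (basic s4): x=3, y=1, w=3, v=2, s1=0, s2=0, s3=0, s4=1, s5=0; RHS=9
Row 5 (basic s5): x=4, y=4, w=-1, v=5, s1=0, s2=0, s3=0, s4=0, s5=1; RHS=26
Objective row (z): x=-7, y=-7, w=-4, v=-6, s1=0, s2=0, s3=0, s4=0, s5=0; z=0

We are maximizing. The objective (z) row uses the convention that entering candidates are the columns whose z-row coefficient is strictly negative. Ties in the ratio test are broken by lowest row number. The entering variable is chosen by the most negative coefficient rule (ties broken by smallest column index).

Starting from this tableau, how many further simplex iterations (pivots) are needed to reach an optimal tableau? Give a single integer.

2

pivot: x in, s4 out → z = 21
pivot: y in, s3 out → z = 189/5
No improving column remains; optimal.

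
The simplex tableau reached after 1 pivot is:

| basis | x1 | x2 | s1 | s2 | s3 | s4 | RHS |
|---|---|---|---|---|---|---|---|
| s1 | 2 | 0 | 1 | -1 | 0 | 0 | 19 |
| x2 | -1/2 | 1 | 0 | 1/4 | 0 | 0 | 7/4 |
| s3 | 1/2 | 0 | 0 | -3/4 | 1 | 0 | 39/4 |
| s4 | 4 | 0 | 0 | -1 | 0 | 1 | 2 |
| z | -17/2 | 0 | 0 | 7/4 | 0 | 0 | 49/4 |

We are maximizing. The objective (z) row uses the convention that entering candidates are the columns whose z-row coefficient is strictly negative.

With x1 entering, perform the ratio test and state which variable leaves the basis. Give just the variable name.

Ratios: row 1 (s1): 19/2 = 19/2; row 2 (x2): entry -1/2 ≤ 0, skip; row 3 (s3): (39/4)/(1/2) = 39/2; row 4 (s4): 2/4 = 1/2.
Minimum ratio 1/2 is in the s4 row, so s4 leaves.

s4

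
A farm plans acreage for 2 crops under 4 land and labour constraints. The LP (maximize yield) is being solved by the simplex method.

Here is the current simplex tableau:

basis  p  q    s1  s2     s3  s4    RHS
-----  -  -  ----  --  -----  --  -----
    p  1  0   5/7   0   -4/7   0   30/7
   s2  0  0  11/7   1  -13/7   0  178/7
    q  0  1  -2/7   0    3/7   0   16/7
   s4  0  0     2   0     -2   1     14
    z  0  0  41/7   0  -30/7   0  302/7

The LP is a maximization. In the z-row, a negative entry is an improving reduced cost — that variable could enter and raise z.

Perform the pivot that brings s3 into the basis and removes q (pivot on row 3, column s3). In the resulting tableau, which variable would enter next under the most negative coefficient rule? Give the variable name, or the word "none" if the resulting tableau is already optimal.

Pivot element 3/7. New z-row = old z-row − (-30/7)·(row 3/(3/7)).
Updated z-row coefficients: p: 0, q: 10, s1: 3, s2: 0, s3: 0, s4: 0.
No coefficient is strictly negative; the tableau after this pivot is optimal.

none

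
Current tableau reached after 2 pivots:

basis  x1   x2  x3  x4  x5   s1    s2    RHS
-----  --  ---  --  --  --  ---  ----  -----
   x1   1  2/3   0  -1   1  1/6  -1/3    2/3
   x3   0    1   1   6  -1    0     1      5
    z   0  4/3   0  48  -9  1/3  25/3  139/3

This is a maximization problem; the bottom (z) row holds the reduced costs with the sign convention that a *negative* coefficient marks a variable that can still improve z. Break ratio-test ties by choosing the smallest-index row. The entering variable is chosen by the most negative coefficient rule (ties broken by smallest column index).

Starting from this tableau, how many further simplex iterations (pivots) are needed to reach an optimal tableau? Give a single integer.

1

pivot: x5 in, x1 out → z = 157/3
No improving column remains; optimal.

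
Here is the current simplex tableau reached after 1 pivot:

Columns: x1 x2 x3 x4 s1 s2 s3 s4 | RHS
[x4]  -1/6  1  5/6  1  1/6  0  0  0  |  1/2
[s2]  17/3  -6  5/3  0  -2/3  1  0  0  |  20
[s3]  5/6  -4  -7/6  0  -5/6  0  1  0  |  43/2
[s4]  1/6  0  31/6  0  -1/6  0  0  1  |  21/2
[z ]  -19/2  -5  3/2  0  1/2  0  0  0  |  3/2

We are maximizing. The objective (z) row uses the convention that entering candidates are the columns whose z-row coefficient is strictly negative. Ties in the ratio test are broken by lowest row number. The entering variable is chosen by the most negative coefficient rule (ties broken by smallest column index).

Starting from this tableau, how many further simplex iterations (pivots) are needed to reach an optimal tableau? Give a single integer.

pivot: x1 in, s2 out → z = 1191/34
pivot: x2 in, x4 out → z = 769/14
No improving column remains; optimal.

2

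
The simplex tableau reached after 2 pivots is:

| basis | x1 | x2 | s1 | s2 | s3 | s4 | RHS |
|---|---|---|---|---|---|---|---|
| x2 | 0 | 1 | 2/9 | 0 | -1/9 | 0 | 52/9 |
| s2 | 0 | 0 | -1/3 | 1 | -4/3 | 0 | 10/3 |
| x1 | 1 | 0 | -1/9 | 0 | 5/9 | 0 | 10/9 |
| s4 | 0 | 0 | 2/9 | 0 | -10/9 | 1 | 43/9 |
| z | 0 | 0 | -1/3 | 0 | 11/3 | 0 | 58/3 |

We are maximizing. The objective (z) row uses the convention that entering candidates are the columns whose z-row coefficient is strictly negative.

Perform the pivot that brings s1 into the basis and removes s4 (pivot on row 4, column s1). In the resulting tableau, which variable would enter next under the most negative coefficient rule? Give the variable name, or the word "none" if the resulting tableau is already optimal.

none

Pivot element 2/9. New z-row = old z-row − (-1/3)·(row 4/(2/9)).
Updated z-row coefficients: x1: 0, x2: 0, s1: 0, s2: 0, s3: 2, s4: 3/2.
No coefficient is strictly negative; the tableau after this pivot is optimal.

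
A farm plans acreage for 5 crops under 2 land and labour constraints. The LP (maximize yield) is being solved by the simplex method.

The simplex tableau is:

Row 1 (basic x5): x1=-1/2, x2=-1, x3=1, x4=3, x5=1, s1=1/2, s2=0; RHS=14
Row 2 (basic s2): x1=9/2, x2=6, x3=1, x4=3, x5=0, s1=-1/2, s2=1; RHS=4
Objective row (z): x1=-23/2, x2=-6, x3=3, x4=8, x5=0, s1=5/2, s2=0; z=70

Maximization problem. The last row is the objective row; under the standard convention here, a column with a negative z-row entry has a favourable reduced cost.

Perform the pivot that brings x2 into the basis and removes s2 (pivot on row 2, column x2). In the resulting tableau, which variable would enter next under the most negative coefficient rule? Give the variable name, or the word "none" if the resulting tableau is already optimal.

Pivot element 6. New z-row = old z-row − (-6)·(row 2/6).
Updated z-row coefficients: x1: -7, x2: 0, x3: 4, x4: 11, x5: 0, s1: 2, s2: 1.
The most negative is -7 in column x1, so x1 would enter next.

x1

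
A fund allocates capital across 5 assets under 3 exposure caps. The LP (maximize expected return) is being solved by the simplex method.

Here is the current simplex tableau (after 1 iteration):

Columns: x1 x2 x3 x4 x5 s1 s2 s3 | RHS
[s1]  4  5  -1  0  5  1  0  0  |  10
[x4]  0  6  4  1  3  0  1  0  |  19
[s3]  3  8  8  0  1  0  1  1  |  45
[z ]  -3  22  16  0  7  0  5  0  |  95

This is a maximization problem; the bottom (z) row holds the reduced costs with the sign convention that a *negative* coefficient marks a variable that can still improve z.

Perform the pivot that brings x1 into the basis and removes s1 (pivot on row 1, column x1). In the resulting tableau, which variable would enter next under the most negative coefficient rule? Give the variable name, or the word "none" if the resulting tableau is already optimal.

none

Pivot element 4. New z-row = old z-row − (-3)·(row 1/4).
Updated z-row coefficients: x1: 0, x2: 103/4, x3: 61/4, x4: 0, x5: 43/4, s1: 3/4, s2: 5, s3: 0.
No coefficient is strictly negative; the tableau after this pivot is optimal.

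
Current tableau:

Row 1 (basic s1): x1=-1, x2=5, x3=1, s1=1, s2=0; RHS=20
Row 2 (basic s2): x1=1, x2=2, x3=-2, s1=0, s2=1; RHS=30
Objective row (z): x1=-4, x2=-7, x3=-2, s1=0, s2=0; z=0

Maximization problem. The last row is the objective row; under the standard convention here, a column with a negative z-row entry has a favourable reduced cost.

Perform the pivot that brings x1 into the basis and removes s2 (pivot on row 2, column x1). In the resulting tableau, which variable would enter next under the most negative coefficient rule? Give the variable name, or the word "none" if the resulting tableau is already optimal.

Pivot element 1. New z-row = old z-row − (-4)·(row 2/1).
Updated z-row coefficients: x1: 0, x2: 1, x3: -10, s1: 0, s2: 4.
The most negative is -10 in column x3, so x3 would enter next.

x3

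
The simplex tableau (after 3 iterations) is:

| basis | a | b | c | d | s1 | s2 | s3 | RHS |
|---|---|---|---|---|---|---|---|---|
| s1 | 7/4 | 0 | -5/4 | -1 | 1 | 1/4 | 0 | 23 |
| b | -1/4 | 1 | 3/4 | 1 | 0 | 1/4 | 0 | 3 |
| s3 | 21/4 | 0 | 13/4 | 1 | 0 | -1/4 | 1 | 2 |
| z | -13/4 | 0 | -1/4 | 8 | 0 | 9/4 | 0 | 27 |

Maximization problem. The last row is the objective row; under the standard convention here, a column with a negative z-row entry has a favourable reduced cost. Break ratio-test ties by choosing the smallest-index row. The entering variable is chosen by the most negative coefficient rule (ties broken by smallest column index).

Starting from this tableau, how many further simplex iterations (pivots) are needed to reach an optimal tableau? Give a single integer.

pivot: a in, s3 out → z = 593/21
No improving column remains; optimal.

1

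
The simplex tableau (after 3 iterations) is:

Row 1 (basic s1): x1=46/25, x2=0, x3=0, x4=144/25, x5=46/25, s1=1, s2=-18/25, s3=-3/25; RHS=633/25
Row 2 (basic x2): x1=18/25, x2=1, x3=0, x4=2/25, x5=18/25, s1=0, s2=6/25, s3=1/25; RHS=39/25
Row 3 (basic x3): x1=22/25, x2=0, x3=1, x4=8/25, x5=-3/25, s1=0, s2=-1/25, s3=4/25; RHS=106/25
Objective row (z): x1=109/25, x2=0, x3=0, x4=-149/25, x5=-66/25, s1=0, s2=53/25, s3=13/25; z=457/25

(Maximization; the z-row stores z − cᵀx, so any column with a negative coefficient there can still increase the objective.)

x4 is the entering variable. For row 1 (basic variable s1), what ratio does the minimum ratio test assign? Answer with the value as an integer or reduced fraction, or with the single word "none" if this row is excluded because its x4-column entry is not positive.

211/48

Ratio = RHS / (x4 entry) = (633/25) / (144/25) = 211/48.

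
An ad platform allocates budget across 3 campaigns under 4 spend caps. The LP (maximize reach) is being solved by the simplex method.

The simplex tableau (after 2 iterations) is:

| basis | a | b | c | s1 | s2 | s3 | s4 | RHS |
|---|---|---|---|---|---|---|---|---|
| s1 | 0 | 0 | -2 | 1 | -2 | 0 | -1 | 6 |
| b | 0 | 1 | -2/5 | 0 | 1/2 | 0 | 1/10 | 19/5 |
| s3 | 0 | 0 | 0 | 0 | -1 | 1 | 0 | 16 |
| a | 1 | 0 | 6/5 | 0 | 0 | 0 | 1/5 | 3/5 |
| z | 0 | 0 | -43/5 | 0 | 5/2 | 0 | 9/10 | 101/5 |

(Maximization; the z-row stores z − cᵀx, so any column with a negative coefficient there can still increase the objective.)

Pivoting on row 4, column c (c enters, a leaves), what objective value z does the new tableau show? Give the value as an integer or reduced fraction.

Minimum ratio for c: (3/5)/(6/5) = 1/2.
z changes by −(z-row coeff of c)·ratio = −(-43/5)·(1/2) = 43/10.
New z = 101/5 + (43/10) = 49/2.

49/2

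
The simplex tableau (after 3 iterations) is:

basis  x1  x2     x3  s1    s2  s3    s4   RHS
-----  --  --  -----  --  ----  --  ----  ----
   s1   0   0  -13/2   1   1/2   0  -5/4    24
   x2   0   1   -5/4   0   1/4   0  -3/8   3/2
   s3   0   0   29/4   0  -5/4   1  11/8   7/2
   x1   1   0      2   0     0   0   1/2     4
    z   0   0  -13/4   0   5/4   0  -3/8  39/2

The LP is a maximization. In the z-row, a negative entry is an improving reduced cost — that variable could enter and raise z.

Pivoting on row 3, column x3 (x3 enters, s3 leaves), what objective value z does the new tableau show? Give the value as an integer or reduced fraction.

Minimum ratio for x3: (7/2)/(29/4) = 14/29.
z changes by −(z-row coeff of x3)·ratio = −(-13/4)·(14/29) = 91/58.
New z = 39/2 + (91/58) = 611/29.

611/29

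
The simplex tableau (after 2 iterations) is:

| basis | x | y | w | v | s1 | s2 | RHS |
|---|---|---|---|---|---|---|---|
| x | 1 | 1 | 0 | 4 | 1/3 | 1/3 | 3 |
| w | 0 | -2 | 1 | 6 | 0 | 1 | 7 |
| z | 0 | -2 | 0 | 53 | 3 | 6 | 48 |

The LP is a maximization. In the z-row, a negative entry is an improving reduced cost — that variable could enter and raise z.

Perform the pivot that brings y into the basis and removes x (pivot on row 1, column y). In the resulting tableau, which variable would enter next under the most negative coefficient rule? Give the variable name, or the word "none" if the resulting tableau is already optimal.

Pivot element 1. New z-row = old z-row − (-2)·(row 1/1).
Updated z-row coefficients: x: 2, y: 0, w: 0, v: 61, s1: 11/3, s2: 20/3.
No coefficient is strictly negative; the tableau after this pivot is optimal.

none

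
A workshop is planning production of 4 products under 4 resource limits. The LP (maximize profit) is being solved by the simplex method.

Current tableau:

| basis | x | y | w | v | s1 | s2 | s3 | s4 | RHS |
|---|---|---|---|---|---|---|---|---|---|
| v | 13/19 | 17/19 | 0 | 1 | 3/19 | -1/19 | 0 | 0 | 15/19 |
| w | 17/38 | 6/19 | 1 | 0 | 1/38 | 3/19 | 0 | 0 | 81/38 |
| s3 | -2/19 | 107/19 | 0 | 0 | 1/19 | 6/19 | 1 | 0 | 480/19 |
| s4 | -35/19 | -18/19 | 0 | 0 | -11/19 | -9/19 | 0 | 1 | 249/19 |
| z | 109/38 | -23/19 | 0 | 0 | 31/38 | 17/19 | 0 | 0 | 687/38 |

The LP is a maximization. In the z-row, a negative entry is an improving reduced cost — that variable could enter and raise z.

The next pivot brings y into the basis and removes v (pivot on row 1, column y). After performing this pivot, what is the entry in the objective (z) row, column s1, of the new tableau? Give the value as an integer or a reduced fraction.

Pivot element is row 1, column y: 17/19.
Normalize row 1: new (row 1, s1) = (3/19)/(17/19) = 3/17.
z-row ← z-row − (-23/19)·(new row 1): 31/38 − (-23/19)·(3/17) = 35/34.

35/34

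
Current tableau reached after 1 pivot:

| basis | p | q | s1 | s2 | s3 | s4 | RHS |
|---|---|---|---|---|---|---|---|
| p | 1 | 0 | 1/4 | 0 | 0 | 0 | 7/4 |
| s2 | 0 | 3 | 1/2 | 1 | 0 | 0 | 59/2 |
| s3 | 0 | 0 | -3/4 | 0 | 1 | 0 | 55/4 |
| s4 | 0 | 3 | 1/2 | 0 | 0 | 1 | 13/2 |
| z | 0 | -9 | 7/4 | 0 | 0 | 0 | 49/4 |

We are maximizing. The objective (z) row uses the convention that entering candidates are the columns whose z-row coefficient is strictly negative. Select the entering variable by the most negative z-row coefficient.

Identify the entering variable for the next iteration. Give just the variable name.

Objective-row coefficients: p: 0, q: -9, s1: 7/4, s2: 0, s3: 0, s4: 0.
The most negative is -9 in column q, so q enters.

q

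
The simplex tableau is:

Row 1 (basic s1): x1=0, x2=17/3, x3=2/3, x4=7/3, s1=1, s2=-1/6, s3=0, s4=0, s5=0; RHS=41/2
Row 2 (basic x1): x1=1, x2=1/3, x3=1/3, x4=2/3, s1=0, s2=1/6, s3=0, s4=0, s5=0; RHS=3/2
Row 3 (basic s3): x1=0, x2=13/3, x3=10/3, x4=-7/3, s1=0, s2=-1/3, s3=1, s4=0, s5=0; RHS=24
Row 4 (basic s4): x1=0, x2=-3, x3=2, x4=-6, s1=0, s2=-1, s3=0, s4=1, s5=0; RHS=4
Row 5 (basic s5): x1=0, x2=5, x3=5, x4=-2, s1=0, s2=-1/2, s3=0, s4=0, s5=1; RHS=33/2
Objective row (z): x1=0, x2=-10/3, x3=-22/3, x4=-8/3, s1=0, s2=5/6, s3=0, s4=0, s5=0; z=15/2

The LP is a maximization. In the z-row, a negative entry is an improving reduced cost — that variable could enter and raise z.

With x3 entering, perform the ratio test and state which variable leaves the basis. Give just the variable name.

s4

Ratios: row 1 (s1): (41/2)/(2/3) = 123/4; row 2 (x1): (3/2)/(1/3) = 9/2; row 3 (s3): 24/(10/3) = 36/5; row 4 (s4): 4/2 = 2; row 5 (s5): (33/2)/5 = 33/10.
Minimum ratio 2 is in the s4 row, so s4 leaves.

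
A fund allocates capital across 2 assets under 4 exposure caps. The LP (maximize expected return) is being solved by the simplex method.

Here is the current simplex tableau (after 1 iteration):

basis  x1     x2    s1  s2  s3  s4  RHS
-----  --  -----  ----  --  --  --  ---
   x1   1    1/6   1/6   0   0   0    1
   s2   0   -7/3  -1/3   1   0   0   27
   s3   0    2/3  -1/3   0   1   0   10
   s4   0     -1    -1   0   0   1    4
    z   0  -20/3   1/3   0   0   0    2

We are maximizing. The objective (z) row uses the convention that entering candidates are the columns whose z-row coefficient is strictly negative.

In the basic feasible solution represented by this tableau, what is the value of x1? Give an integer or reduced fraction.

x1 is basic (row 1); its value is the RHS of that row: 1.

1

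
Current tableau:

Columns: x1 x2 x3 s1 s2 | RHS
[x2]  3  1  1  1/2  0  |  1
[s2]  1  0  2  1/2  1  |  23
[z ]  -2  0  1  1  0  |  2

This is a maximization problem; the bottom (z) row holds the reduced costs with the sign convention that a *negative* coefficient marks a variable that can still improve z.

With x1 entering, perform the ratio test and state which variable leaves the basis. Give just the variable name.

Ratios: row 1 (x2): 1/3 = 1/3; row 2 (s2): 23/1 = 23.
Minimum ratio 1/3 is in the x2 row, so x2 leaves.

x2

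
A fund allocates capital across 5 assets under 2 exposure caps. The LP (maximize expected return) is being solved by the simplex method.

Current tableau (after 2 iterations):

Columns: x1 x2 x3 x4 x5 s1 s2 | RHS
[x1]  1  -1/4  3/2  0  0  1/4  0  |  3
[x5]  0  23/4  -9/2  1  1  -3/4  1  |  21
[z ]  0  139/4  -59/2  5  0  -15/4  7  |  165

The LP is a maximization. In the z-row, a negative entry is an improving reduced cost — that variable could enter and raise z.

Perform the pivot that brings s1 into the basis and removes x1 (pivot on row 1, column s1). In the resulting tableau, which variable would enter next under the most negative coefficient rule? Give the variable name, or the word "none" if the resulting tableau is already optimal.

Pivot element 1/4. New z-row = old z-row − (-15/4)·(row 1/(1/4)).
Updated z-row coefficients: x1: 15, x2: 31, x3: -7, x4: 5, x5: 0, s1: 0, s2: 7.
The most negative is -7 in column x3, so x3 would enter next.

x3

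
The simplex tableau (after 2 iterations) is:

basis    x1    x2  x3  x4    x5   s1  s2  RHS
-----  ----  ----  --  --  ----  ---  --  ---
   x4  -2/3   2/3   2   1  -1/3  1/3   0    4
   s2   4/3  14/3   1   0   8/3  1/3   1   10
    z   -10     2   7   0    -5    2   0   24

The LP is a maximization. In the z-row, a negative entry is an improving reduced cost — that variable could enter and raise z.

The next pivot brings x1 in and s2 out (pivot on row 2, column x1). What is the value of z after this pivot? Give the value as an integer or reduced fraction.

99

Minimum ratio for x1: 10/(4/3) = 15/2.
z changes by −(z-row coeff of x1)·ratio = −(-10)·(15/2) = 75.
New z = 24 + 75 = 99.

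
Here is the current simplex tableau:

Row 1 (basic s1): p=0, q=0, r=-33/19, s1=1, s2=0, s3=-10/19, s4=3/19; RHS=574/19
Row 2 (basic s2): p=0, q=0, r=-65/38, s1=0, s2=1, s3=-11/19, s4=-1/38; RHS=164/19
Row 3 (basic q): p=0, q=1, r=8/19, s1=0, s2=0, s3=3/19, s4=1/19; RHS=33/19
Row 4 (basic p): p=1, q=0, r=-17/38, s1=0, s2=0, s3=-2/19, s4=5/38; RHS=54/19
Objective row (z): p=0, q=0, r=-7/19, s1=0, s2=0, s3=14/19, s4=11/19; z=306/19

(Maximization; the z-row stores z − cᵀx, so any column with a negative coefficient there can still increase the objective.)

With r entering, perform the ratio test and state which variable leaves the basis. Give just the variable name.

Ratios: row 1 (s1): entry -33/19 ≤ 0, skip; row 2 (s2): entry -65/38 ≤ 0, skip; row 3 (q): (33/19)/(8/19) = 33/8; row 4 (p): entry -17/38 ≤ 0, skip.
Minimum ratio 33/8 is in the q row, so q leaves.

q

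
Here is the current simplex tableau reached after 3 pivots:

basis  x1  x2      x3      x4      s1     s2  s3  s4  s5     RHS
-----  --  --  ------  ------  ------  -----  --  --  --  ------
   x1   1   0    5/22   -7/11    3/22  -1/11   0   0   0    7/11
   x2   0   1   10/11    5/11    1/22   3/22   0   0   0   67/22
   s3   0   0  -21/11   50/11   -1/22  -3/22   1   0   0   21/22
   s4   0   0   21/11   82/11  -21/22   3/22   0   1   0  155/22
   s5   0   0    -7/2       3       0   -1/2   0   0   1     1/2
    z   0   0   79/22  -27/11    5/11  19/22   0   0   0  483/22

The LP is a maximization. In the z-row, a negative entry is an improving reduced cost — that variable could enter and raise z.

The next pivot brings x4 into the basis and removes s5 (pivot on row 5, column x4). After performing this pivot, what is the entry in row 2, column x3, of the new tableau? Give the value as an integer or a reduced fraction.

95/66

Pivot element is row 5, column x4: 3.
Normalize row 5: new (row 5, x3) = (-7/2)/3 = -7/6.
row 2 ← row 2 − (5/11)·(new row 5): 10/11 − (5/11)·(-7/6) = 95/66.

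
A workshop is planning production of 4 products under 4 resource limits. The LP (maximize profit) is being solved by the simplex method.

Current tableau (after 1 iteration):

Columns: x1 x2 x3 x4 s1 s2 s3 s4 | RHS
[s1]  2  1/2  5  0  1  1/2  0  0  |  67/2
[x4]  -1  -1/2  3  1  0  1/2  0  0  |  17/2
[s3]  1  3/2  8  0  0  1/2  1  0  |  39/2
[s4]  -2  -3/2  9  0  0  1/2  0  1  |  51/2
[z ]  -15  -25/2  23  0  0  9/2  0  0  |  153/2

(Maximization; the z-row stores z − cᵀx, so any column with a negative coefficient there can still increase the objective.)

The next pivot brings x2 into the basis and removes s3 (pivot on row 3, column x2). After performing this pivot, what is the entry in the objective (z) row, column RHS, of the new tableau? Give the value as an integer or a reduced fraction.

Pivot element is row 3, column x2: 3/2.
Normalize row 3: new (row 3, RHS) = (39/2)/(3/2) = 13.
z-row ← z-row − (-25/2)·(new row 3): 153/2 − (-25/2)·13 = 239.

239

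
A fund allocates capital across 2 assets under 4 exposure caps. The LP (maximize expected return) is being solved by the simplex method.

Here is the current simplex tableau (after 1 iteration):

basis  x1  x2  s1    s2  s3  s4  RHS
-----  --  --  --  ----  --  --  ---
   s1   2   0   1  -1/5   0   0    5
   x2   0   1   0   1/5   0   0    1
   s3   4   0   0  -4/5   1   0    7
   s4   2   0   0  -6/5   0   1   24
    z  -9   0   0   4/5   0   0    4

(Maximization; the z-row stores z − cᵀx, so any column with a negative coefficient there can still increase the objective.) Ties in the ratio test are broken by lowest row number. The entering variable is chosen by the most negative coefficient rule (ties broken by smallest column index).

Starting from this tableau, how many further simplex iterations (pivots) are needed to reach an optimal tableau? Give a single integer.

2

pivot: x1 in, s3 out → z = 79/4
pivot: s2 in, x2 out → z = 99/4
No improving column remains; optimal.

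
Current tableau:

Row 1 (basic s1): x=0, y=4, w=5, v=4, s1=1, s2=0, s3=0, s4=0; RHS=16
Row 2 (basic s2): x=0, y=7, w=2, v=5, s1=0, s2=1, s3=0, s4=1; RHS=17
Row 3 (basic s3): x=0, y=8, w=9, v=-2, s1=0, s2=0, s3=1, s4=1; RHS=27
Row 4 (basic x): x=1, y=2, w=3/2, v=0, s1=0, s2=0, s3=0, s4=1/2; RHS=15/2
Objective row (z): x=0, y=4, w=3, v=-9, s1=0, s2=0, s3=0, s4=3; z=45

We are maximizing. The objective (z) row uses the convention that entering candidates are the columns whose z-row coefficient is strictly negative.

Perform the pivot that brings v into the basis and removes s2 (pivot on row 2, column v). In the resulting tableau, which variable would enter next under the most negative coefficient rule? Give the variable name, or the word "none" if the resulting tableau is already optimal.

none

Pivot element 5. New z-row = old z-row − (-9)·(row 2/5).
Updated z-row coefficients: x: 0, y: 83/5, w: 33/5, v: 0, s1: 0, s2: 9/5, s3: 0, s4: 24/5.
No coefficient is strictly negative; the tableau after this pivot is optimal.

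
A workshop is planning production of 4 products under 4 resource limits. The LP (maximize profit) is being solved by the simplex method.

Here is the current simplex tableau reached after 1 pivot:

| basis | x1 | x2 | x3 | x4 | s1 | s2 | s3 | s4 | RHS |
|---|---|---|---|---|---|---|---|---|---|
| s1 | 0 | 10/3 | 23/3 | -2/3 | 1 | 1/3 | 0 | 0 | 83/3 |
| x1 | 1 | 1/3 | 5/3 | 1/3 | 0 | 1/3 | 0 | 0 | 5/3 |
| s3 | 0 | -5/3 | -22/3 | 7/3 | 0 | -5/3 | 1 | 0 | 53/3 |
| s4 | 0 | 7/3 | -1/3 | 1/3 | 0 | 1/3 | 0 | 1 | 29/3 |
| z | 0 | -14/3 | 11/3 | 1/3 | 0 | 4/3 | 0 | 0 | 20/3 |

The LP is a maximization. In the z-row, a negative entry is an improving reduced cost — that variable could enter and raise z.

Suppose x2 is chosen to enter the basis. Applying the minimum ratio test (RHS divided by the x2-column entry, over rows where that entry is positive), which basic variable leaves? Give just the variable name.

s4

Ratios: row 1 (s1): (83/3)/(10/3) = 83/10; row 2 (x1): (5/3)/(1/3) = 5; row 3 (s3): entry -5/3 ≤ 0, skip; row 4 (s4): (29/3)/(7/3) = 29/7.
Minimum ratio 29/7 is in the s4 row, so s4 leaves.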